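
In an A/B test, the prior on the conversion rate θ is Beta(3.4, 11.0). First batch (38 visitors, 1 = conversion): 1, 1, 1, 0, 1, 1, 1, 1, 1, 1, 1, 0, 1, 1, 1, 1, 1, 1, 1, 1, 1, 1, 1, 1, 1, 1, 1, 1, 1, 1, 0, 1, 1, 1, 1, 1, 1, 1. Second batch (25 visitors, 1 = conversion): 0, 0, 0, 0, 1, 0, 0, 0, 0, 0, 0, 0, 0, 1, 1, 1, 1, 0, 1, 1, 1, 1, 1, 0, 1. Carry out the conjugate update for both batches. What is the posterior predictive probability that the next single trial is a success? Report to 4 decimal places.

The Beta prior is conjugate to a Binomial/Bernoulli likelihood; the update adds successes to α and failures to β.
After batch 1: Beta(3.4+35, 11.0+3) = Beta(38.4, 14.0).
After batch 2: Beta(38.4+11, 14.0+14) = Beta(49.4, 28.0).
For a single future Bernoulli trial, P(success | data) = α/(α+β) = 0.6382.

0.6382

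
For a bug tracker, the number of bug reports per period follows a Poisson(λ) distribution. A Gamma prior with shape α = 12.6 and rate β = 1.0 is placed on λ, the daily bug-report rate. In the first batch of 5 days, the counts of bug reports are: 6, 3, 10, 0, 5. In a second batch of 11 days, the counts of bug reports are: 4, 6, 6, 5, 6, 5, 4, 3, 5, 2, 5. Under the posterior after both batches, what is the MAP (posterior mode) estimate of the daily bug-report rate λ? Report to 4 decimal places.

5.0941

With a Gamma(shape α, rate β) prior, the Poisson likelihood is conjugate: the posterior is Gamma(α + ΣXᵢ, β + n).
Batch 1: sum of counts S = 24 over n = 5 days.
After batch 1: Gamma(α+S, β+n) = Gamma(12.6+24, 1.0+5) = Gamma(36.6, 6.0).
Batch 2: sum of counts S = 51 over n = 11 days.
After batch 2: Gamma(α+S, β+n) = Gamma(36.6+51, 6.0+11) = Gamma(87.6, 17.0).
Mode of Gamma(α,β) for α≥1 is (α−1)/β = 86.6/17.0 = 5.0941.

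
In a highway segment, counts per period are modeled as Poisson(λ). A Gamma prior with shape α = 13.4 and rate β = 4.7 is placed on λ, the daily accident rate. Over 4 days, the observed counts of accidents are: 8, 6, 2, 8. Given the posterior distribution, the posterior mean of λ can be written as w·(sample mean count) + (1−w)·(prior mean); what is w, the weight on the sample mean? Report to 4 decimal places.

With a Gamma(shape α, rate β) prior, the Poisson likelihood is conjugate: the posterior is Gamma(α + ΣXᵢ, β + n).
Posterior mean = (α₀+S)/(β₀+n) = [n/(β₀+n)]·(S/n) + [β₀/(β₀+n)]·(α₀/β₀), so only n and β₀ enter the weight.
Weight on data w = n/(β₀+n) = 4/(4.7+4) = 4/8.7 = 0.4598.

0.4598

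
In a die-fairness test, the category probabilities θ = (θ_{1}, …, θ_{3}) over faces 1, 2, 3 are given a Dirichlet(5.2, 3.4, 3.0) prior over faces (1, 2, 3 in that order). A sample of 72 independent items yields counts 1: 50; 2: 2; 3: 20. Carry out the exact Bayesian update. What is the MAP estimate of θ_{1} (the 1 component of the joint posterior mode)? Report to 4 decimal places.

The Dirichlet prior is conjugate to the Multinomial likelihood: each posterior αⱼ = prior αⱼ + observed count nⱼ.
Posterior concentration: (55.2, 5.4, 23.0), total = 83.6.
Joint mode component: (α_{1}−1)/(Σα−K) = 54.2/80.6 = 0.6725.

0.6725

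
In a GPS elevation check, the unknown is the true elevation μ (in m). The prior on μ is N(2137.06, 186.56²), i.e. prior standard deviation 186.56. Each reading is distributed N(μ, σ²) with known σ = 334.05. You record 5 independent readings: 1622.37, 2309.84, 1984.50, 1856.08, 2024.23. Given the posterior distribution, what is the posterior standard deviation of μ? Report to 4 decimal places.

116.6115

For Normal data with known variance σ², a Normal(μ₀, σ₀²) prior on μ is conjugate. Posterior precision = 1/σ₀² + n/σ²; posterior mean is the precision-weighted average of μ₀ and x̄.
σ₀² = 186.56² = 34804.6336, σ² = 334.05² = 111589.4025; σ² + n·σ₀² = 111589.4025 + 5·34804.6336 = 285612.5705.
Posterior precision = 1/σ₀² + n/σ² = 1/34804.6336 + 5/111589.4025 = (σ² + n·σ₀²)/(σ₀²σ²) = 285612.5705/(34804.6336·111589.4025); posterior variance σₙ² = σ₀²σ²/(σ² + n·σ₀²) = 34804.6336·111589.4025/285612.5705 = 13598.239954.
Posterior SD = √σₙ² = √(34804.6336·111589.4025/285612.5705) = 116.6115.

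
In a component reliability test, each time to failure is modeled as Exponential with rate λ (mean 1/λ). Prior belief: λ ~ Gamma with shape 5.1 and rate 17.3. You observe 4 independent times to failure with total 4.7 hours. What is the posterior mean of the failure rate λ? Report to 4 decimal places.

0.4136

With a Gamma(shape α, rate β) prior on the exponential rate λ, the posterior after n observations with total T = Σxᵢ is Gamma(α+n, β+T).
Posterior: Gamma(5.1+4, 17.3+4.7) = Gamma(9.1, 22.0).
Posterior mean of λ = α/β = 9.1/22.0 = 0.4136.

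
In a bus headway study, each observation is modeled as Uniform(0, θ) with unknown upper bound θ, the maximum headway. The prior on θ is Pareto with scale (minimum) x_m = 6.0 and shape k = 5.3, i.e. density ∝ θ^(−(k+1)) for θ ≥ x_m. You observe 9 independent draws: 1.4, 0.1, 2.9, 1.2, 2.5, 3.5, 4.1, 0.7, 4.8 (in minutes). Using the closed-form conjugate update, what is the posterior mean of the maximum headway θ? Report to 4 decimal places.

A Pareto(scale x_m, shape k) prior on the upper bound θ of Uniform(0, θ) is conjugate: posterior is Pareto(max(x_m, max xᵢ), k + n).
Sample maximum = 4.8; prior scale x_m = 6.0 → posterior scale = max = 6.0.
Posterior shape = 5.3 + 9 = 14.3.
E[θ|data] = k·x_m/(k−1) = 14.3·6.0/13.3 = 6.4511.

6.4511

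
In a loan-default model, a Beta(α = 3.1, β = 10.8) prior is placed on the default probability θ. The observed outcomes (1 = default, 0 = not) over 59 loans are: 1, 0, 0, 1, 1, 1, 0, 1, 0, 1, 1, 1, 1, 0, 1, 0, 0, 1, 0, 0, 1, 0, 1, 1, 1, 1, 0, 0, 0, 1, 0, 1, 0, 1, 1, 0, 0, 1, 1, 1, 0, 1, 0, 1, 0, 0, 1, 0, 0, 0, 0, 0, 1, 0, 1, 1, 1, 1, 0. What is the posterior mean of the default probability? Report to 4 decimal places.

0.4678

The Beta prior is conjugate to a Binomial/Bernoulli likelihood; the update adds successes to α and failures to β.
Posterior: Beta(α+k, β+n−k) = Beta(3.1+31, 10.8+28) = Beta(34.1, 38.8).
Posterior mean = α/(α+β) = 34.1/72.9 = 0.4678.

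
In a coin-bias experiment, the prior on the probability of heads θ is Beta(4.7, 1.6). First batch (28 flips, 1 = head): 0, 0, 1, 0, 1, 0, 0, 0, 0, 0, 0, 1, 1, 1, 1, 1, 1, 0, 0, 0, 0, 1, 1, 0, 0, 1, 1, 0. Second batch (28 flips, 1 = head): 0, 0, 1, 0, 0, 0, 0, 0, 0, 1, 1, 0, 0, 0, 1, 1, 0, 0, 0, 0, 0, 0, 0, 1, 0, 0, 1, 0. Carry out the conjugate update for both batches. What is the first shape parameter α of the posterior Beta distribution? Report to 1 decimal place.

23.7

The Beta prior is conjugate to a Binomial/Bernoulli likelihood; the update adds successes to α and failures to β.
After batch 1: Beta(4.7+12, 1.6+16) = Beta(16.7, 17.6).
After batch 2: Beta(16.7+7, 17.6+21) = Beta(23.7, 38.6).
Posterior α = 23.7.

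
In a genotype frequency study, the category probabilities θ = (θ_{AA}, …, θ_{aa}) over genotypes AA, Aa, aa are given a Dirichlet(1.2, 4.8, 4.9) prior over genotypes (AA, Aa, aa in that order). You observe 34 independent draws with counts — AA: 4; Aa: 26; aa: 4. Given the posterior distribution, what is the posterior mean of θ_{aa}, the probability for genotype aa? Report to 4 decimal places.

0.1982

The Dirichlet prior is conjugate to the Multinomial likelihood: each posterior αⱼ = prior αⱼ + observed count nⱼ.
Posterior concentration: (5.2, 30.8, 8.9), total = 44.9.
E[θ_{aa}|data] = α_{aa}/Σα = 8.9/44.9 = 0.1982.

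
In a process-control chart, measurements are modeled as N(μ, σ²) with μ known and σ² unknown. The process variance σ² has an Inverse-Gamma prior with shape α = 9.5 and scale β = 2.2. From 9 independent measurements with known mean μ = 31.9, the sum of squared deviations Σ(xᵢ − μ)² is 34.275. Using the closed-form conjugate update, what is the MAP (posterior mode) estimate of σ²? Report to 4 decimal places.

1.2892

With known mean μ and an Inverse-Gamma(α, β) prior on σ², the Normal likelihood is conjugate: posterior is Inv-Gamma(α + n/2, β + Σ(xᵢ−μ)²/2).
Posterior: Inv-Gamma(9.5 + 9/2, 2.2 + 34.275/2) = Inv-Gamma(14.00, 19.3375).
Mode = β/(α+1) = 19.3375/15.00 = 1.2892.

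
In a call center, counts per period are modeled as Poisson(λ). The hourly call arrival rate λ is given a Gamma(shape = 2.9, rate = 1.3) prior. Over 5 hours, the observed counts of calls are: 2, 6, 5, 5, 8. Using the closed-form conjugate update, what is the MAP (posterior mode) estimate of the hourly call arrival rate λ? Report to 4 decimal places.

With a Gamma(shape α, rate β) prior, the Poisson likelihood is conjugate: the posterior is Gamma(α + ΣXᵢ, β + n).
Sum of counts S = 26 over n = 5 hours.
Posterior: Gamma(α+S, β+n) = Gamma(2.9+26, 1.3+5) = Gamma(28.9, 6.3).
Mode of Gamma(α,β) for α≥1 is (α−1)/β = 27.9/6.3 = 4.4286.

4.4286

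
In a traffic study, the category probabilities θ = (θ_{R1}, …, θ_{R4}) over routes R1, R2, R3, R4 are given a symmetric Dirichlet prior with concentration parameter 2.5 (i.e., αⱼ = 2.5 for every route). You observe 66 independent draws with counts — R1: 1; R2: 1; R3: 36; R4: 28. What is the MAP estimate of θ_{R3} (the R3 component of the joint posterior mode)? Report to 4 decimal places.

The Dirichlet prior is conjugate to the Multinomial likelihood: each posterior αⱼ = prior αⱼ + observed count nⱼ.
Posterior concentration: (3.5, 3.5, 38.5, 30.5), total = 76.0.
Joint mode component: (α_{R3}−1)/(Σα−K) = 37.5/72.0 = 0.5208.

0.5208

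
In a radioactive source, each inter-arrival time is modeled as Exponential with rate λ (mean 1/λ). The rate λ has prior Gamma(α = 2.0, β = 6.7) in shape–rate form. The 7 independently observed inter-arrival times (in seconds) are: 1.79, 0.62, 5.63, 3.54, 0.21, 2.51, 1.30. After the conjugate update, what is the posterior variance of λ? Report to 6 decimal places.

With a Gamma(shape α, rate β) prior on the exponential rate λ, the posterior after n observations with total T = Σxᵢ is Gamma(α+n, β+T).
Sum of observations T = 15.60 seconds; n = 7.
Posterior: Gamma(2.0+7, 6.7+15.60) = Gamma(9.0, 22.30).
Var = α/β² = 0.018098.

0.018098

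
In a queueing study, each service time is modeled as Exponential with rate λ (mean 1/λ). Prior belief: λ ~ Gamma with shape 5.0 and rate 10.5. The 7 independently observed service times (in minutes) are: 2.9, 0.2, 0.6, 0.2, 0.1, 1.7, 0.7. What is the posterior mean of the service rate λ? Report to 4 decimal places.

0.7101

With a Gamma(shape α, rate β) prior on the exponential rate λ, the posterior after n observations with total T = Σxᵢ is Gamma(α+n, β+T).
Sum of observations T = 6.4 minutes; n = 7.
Posterior: Gamma(5.0+7, 10.5+6.4) = Gamma(12.0, 16.9).
Posterior mean of λ = α/β = 12.0/16.9 = 0.7101.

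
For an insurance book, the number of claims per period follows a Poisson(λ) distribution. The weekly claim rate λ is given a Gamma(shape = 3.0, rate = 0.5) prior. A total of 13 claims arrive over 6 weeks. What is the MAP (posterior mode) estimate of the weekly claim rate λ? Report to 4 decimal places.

2.3077

With a Gamma(shape α, rate β) prior, the Poisson likelihood is conjugate: the posterior is Gamma(α + ΣXᵢ, β + n).
Posterior: Gamma(α+S, β+n) = Gamma(3.0+13, 0.5+6) = Gamma(16.0, 6.5).
Mode of Gamma(α,β) for α≥1 is (α−1)/β = 15.0/6.5 = 2.3077.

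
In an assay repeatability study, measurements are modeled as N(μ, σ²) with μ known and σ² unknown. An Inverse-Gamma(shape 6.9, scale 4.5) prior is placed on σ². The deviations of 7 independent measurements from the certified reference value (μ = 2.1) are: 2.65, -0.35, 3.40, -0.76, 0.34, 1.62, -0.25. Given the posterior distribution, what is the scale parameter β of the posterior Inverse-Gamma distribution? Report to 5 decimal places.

With known mean μ and an Inverse-Gamma(α, β) prior on σ², the Normal likelihood is conjugate: posterior is Inv-Gamma(α + n/2, β + Σ(xᵢ−μ)²/2).
Σ(xᵢ−μ)² = (2.65)² + (-0.35)² + (3.40)² + (-0.76)² + (0.34)² + (1.62)² + (-0.25)² = 22.0851.
Posterior: Inv-Gamma(6.9 + 7/2, 4.5 + 22.0851/2) = Inv-Gamma(10.40, 15.54255).
Posterior β = 15.54255.

15.54255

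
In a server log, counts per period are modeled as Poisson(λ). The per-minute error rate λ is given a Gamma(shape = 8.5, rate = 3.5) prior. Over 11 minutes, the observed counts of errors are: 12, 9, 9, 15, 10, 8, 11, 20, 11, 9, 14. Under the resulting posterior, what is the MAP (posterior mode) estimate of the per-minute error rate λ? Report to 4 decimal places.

With a Gamma(shape α, rate β) prior, the Poisson likelihood is conjugate: the posterior is Gamma(α + ΣXᵢ, β + n).
Sum of counts S = 128 over n = 11 minutes.
Posterior: Gamma(α+S, β+n) = Gamma(8.5+128, 3.5+11) = Gamma(136.5, 14.5).
Mode of Gamma(α,β) for α≥1 is (α−1)/β = 135.5/14.5 = 9.3448.

9.3448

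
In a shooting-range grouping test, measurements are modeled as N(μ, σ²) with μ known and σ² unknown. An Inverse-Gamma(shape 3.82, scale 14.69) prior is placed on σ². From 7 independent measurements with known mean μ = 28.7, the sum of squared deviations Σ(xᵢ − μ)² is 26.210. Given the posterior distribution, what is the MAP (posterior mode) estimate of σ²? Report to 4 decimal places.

3.3407

With known mean μ and an Inverse-Gamma(α, β) prior on σ², the Normal likelihood is conjugate: posterior is Inv-Gamma(α + n/2, β + Σ(xᵢ−μ)²/2).
Posterior: Inv-Gamma(3.82 + 7/2, 14.69 + 26.210/2) = Inv-Gamma(7.32, 27.7950).
Mode = β/(α+1) = 27.7950/8.32 = 3.3407.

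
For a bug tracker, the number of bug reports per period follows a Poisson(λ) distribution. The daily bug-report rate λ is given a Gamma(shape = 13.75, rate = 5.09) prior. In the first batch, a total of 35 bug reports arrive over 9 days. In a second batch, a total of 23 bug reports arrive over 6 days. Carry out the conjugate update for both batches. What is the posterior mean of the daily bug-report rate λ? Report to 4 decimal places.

With a Gamma(shape α, rate β) prior, the Poisson likelihood is conjugate: the posterior is Gamma(α + ΣXᵢ, β + n).
After batch 1: Gamma(α+S, β+n) = Gamma(13.75+35, 5.09+9) = Gamma(48.75, 14.09).
After batch 2: Gamma(α+S, β+n) = Gamma(48.75+23, 14.09+6) = Gamma(71.75, 20.09).
Posterior mean = α/β = 71.75/20.09 = 3.5714.

3.5714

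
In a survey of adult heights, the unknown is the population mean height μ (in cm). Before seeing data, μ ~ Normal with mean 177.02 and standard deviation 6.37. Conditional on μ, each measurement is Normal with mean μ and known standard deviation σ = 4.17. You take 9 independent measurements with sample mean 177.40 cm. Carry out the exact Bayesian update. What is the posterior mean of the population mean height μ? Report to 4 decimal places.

For Normal data with known variance σ², a Normal(μ₀, σ₀²) prior on μ is conjugate. Posterior precision = 1/σ₀² + n/σ²; posterior mean is the precision-weighted average of μ₀ and x̄.
n·x̄ = 9·177.40 = 1596.6.
σ₀² = 6.37² = 40.5769, σ² = 4.17² = 17.3889; σ² + n·σ₀² = 17.3889 + 9·40.5769 = 382.581.
Posterior mean = (μ₀/σ₀² + n·x̄/σ²)/(1/σ₀² + n/σ²) = (σ²·μ₀ + σ₀²·n·x̄)/(σ² + n·σ₀²) = (17.3889·177.02 + 40.5769·1596.6)/382.581 = 67863.261618/382.581 = 177.3827.

177.3827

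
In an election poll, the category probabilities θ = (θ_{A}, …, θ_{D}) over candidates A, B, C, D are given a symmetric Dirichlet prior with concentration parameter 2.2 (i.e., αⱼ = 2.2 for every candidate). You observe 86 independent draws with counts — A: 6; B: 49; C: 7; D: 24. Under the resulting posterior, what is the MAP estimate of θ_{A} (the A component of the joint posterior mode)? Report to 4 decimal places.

0.0793

The Dirichlet prior is conjugate to the Multinomial likelihood: each posterior αⱼ = prior αⱼ + observed count nⱼ.
Posterior concentration: (8.2, 51.2, 9.2, 26.2), total = 94.8.
Joint mode component: (α_{A}−1)/(Σα−K) = 7.2/90.8 = 0.0793.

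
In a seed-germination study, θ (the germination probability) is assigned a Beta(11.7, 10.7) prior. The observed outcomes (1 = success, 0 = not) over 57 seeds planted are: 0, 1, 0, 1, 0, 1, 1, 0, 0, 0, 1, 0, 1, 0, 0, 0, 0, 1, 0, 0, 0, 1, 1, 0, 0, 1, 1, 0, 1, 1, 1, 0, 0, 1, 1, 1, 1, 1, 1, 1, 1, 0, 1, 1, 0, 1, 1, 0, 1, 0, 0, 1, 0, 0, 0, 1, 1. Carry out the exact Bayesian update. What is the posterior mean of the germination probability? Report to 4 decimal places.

The Beta prior is conjugate to a Binomial/Bernoulli likelihood; the update adds successes to α and failures to β.
Posterior: Beta(α+k, β+n−k) = Beta(11.7+30, 10.7+27) = Beta(41.7, 37.7).
Posterior mean = α/(α+β) = 41.7/79.4 = 0.5252.

0.5252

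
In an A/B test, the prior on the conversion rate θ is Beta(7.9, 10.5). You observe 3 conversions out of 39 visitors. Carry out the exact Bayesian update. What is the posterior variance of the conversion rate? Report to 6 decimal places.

0.002634

The Beta prior is conjugate to a Binomial/Bernoulli likelihood; the update adds successes to α and failures to β.
Posterior: Beta(α+k, β+n−k) = Beta(7.9+3, 10.5+36) = Beta(10.9, 46.5).
Var = αβ/((α+β)²(α+β+1)) = 10.9·46.5/(57.4²·58.4) = 0.002634.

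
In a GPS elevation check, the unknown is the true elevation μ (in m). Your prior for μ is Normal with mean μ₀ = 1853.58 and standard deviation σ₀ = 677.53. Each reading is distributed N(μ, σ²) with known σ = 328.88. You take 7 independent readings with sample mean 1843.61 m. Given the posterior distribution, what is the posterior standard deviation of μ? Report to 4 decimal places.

For Normal data with known variance σ², a Normal(μ₀, σ₀²) prior on μ is conjugate. Posterior precision = 1/σ₀² + n/σ²; posterior mean is the precision-weighted average of μ₀ and x̄.
σ₀² = 677.53² = 459046.9009, σ² = 328.88² = 108162.0544; σ² + n·σ₀² = 108162.0544 + 7·459046.9009 = 3321490.3607.
Posterior precision = 1/σ₀² + n/σ² = 1/459046.9009 + 7/108162.0544 = (σ² + n·σ₀²)/(σ₀²σ²) = 3321490.3607/(459046.9009·108162.0544); posterior variance σₙ² = σ₀²σ²/(σ² + n·σ₀²) = 459046.9009·108162.0544/3321490.3607 = 14948.547331.
Posterior SD = √σₙ² = √(459046.9009·108162.0544/3321490.3607) = 122.2643.

122.2643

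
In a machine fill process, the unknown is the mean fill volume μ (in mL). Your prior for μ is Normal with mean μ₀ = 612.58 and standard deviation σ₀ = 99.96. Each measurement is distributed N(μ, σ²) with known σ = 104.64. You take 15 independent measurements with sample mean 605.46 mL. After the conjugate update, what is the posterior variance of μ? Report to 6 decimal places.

For Normal data with known variance σ², a Normal(μ₀, σ₀²) prior on μ is conjugate. Posterior precision = 1/σ₀² + n/σ²; posterior mean is the precision-weighted average of μ₀ and x̄.
σ₀² = 99.96² = 9992.0016, σ² = 104.64² = 10949.5296; σ² + n·σ₀² = 10949.5296 + 15·9992.0016 = 160829.5536.
Posterior precision = 1/σ₀² + n/σ² = 1/9992.0016 + 15/10949.5296 = (σ² + n·σ₀²)/(σ₀²σ²) = 160829.5536/(9992.0016·10949.5296); posterior variance σₙ² = σ₀²σ²/(σ² + n·σ₀²) = 9992.0016·10949.5296/160829.5536 = 680.271224.

680.271224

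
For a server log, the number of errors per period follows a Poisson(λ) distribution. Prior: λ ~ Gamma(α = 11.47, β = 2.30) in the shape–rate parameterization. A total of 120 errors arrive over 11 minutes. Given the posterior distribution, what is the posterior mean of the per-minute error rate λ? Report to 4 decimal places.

9.8850

With a Gamma(shape α, rate β) prior, the Poisson likelihood is conjugate: the posterior is Gamma(α + ΣXᵢ, β + n).
Posterior: Gamma(α+S, β+n) = Gamma(11.47+120, 2.30+11) = Gamma(131.47, 13.30).
Posterior mean = α/β = 131.47/13.30 = 9.8850.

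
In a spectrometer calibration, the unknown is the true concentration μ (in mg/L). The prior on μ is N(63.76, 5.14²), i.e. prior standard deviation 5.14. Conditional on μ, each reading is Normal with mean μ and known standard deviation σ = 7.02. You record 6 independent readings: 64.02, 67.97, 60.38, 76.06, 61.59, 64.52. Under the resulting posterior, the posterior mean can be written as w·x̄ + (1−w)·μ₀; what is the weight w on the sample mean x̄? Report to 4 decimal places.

0.7628

For Normal data with known variance σ², a Normal(μ₀, σ₀²) prior on μ is conjugate. Posterior precision = 1/σ₀² + n/σ²; posterior mean is the precision-weighted average of μ₀ and x̄.
σ₀² = 5.14² = 26.4196, σ² = 7.02² = 49.2804. Prior precision 1/σ₀² = 1/26.4196; data precision n/σ² = 6/49.2804.
w = (n/σ²)/(1/σ₀² + n/σ²) = n·σ₀²/(σ² + n·σ₀²) = 6·26.4196/(49.2804 + 6·26.4196) = 158.5176/207.798 = 0.7628.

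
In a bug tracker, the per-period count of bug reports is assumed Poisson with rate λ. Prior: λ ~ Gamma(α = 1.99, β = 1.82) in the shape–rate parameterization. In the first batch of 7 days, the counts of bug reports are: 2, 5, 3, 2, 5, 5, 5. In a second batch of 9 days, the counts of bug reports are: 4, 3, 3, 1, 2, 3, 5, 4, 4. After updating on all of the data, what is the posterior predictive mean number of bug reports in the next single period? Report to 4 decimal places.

With a Gamma(shape α, rate β) prior, the Poisson likelihood is conjugate: the posterior is Gamma(α + ΣXᵢ, β + n).
Batch 1: sum of counts S = 27 over n = 7 days.
After batch 1: Gamma(α+S, β+n) = Gamma(1.99+27, 1.82+7) = Gamma(28.99, 8.82).
Batch 2: sum of counts S = 29 over n = 9 days.
After batch 2: Gamma(α+S, β+n) = Gamma(28.99+29, 8.82+9) = Gamma(57.99, 17.82).
The predictive distribution for one future period is NegBinom with mean α/β = 3.2542.

3.2542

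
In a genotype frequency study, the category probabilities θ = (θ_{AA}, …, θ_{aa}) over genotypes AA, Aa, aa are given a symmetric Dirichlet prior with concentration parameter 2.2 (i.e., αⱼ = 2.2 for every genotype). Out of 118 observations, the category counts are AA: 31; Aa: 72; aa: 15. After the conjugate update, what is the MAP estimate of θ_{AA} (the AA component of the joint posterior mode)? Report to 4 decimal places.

The Dirichlet prior is conjugate to the Multinomial likelihood: each posterior αⱼ = prior αⱼ + observed count nⱼ.
Posterior concentration: (33.2, 74.2, 17.2), total = 124.6.
Joint mode component: (α_{AA}−1)/(Σα−K) = 32.2/121.6 = 0.2648.

0.2648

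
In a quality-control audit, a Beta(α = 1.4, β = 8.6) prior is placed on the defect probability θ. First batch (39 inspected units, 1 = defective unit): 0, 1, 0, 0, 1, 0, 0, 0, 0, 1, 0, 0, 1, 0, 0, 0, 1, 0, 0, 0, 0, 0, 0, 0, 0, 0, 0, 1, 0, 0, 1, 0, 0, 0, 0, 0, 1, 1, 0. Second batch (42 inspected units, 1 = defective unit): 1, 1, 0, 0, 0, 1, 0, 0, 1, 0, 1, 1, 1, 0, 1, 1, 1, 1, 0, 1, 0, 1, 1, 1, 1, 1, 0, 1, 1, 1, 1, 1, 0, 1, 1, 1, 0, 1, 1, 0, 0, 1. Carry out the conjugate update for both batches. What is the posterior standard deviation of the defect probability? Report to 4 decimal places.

0.0515

The Beta prior is conjugate to a Binomial/Bernoulli likelihood; the update adds successes to α and failures to β.
After batch 1: Beta(1.4+9, 8.6+30) = Beta(10.4, 38.6).
After batch 2: Beta(10.4+28, 38.6+14) = Beta(38.4, 52.6).
Var = αβ/((α+β)²(α+β+1)) = 38.4·52.6/(91.0²·92.0) = 0.00265122; SD = √0.00265122 = 0.0515.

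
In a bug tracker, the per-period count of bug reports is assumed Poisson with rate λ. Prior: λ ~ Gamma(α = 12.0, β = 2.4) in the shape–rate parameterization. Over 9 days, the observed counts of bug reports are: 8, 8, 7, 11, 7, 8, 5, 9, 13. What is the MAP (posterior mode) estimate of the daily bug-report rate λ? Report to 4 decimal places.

With a Gamma(shape α, rate β) prior, the Poisson likelihood is conjugate: the posterior is Gamma(α + ΣXᵢ, β + n).
Sum of counts S = 76 over n = 9 days.
Posterior: Gamma(α+S, β+n) = Gamma(12.0+76, 2.4+9) = Gamma(88.0, 11.4).
Mode of Gamma(α,β) for α≥1 is (α−1)/β = 87.0/11.4 = 7.6316.

7.6316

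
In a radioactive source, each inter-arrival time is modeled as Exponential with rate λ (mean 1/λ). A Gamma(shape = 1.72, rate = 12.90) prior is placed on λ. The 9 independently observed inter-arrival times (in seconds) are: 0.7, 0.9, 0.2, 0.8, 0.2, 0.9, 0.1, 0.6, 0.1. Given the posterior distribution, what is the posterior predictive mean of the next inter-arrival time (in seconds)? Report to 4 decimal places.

1.7901

With a Gamma(shape α, rate β) prior on the exponential rate λ, the posterior after n observations with total T = Σxᵢ is Gamma(α+n, β+T).
Sum of observations T = 4.5 seconds; n = 9.
Posterior: Gamma(1.72+9, 12.90+4.5) = Gamma(10.72, 17.40).
The predictive distribution for the next observation is Lomax; its mean is β/(α−1) = 17.40/9.72 = 1.7901.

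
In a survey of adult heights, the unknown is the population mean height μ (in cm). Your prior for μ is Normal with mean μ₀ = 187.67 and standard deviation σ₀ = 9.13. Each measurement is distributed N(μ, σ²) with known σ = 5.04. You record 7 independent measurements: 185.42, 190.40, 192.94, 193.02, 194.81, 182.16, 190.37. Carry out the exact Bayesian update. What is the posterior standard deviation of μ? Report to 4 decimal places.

For Normal data with known variance σ², a Normal(μ₀, σ₀²) prior on μ is conjugate. Posterior precision = 1/σ₀² + n/σ²; posterior mean is the precision-weighted average of μ₀ and x̄.
σ₀² = 9.13² = 83.3569, σ² = 5.04² = 25.4016; σ² + n·σ₀² = 25.4016 + 7·83.3569 = 608.8999.
Posterior precision = 1/σ₀² + n/σ² = 1/83.3569 + 7/25.4016 = (σ² + n·σ₀²)/(σ₀²σ²) = 608.8999/(83.3569·25.4016); posterior variance σₙ² = σ₀²σ²/(σ² + n·σ₀²) = 83.3569·25.4016/608.8999 = 3.477417.
Posterior SD = √σₙ² = √(83.3569·25.4016/608.8999) = 1.8648.

1.8648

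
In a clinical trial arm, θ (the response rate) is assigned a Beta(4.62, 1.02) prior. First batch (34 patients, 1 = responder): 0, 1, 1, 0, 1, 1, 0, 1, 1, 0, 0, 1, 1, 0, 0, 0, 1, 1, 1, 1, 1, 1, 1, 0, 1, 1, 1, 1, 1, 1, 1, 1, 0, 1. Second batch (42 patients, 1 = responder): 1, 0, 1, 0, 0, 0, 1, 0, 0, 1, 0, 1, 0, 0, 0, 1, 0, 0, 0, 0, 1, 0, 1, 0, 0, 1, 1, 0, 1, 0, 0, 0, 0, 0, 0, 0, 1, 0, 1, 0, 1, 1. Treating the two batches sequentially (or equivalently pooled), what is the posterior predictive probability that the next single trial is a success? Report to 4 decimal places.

0.5343

The Beta prior is conjugate to a Binomial/Bernoulli likelihood; the update adds successes to α and failures to β.
After batch 1: Beta(4.62+24, 1.02+10) = Beta(28.62, 11.02).
After batch 2: Beta(28.62+15, 11.02+27) = Beta(43.62, 38.02).
For a single future Bernoulli trial, P(success | data) = α/(α+β) = 0.5343.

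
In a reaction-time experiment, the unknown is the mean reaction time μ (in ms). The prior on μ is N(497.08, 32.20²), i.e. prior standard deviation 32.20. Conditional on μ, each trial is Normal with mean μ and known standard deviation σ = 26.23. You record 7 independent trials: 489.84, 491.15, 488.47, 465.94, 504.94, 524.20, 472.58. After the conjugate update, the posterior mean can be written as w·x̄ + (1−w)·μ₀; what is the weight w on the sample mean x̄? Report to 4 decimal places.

For Normal data with known variance σ², a Normal(μ₀, σ₀²) prior on μ is conjugate. Posterior precision = 1/σ₀² + n/σ²; posterior mean is the precision-weighted average of μ₀ and x̄.
σ₀² = 32.20² = 1036.84, σ² = 26.23² = 688.0129. Prior precision 1/σ₀² = 1/1036.84; data precision n/σ² = 7/688.0129.
w = (n/σ²)/(1/σ₀² + n/σ²) = n·σ₀²/(σ² + n·σ₀²) = 7·1036.84/(688.0129 + 7·1036.84) = 7257.88/7945.8929 = 0.9134.

0.9134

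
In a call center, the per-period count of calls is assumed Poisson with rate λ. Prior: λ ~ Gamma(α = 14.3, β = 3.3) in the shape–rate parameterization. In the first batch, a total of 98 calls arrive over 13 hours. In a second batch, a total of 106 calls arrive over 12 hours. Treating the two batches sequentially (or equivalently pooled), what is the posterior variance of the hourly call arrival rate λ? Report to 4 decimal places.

0.2726

With a Gamma(shape α, rate β) prior, the Poisson likelihood is conjugate: the posterior is Gamma(α + ΣXᵢ, β + n).
After batch 1: Gamma(α+S, β+n) = Gamma(14.3+98, 3.3+13) = Gamma(112.3, 16.3).
After batch 2: Gamma(α+S, β+n) = Gamma(112.3+106, 16.3+12) = Gamma(218.3, 28.3).
Var = α/β² = 218.3/28.3² = 0.2726.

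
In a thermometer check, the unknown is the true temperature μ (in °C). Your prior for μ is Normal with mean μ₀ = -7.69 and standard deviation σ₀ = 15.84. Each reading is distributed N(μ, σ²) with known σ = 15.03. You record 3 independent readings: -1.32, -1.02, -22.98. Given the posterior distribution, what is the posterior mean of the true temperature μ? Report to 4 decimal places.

For Normal data with known variance σ², a Normal(μ₀, σ₀²) prior on μ is conjugate. Posterior precision = 1/σ₀² + n/σ²; posterior mean is the precision-weighted average of μ₀ and x̄.
Σxᵢ = (-1.32) + (-1.02) + (-22.98) = -25.32, so n·x̄ = -25.32.
σ₀² = 15.84² = 250.9056, σ² = 15.03² = 225.9009; σ² + n·σ₀² = 225.9009 + 3·250.9056 = 978.6177.
Posterior mean = (μ₀/σ₀² + n·x̄/σ²)/(1/σ₀² + n/σ²) = (σ²·μ₀ + σ₀²·n·x̄)/(σ² + n·σ₀²) = (225.9009·(-7.69) + 250.9056·(-25.32))/978.6177 = -8090.107713/978.6177 = -8.2669.

-8.2669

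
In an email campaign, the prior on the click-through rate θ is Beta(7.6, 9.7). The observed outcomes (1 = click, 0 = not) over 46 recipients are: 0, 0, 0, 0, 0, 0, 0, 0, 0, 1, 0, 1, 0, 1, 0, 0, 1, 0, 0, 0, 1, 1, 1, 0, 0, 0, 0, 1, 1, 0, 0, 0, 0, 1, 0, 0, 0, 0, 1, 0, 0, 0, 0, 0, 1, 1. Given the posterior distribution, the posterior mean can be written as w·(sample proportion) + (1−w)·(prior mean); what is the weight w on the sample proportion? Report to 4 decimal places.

The Beta prior is conjugate to a Binomial/Bernoulli likelihood; the update adds successes to α and failures to β.
Posterior mean = (α₀+k)/(α₀+β₀+n) = [n/(α₀+β₀+n)]·(k/n) + [(α₀+β₀)/(α₀+β₀+n)]·α₀/(α₀+β₀), so only n and the prior enter the weight.
The weight on the data is w = n/(α₀+β₀+n) = 46/(7.6+9.7+46) = 46/63.3 = 0.7267.

0.7267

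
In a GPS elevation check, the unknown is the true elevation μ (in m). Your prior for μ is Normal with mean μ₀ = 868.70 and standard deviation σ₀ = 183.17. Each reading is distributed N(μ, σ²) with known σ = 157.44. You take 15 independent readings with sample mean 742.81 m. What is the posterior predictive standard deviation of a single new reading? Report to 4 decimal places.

162.3646

For Normal data with known variance σ², a Normal(μ₀, σ₀²) prior on μ is conjugate. Posterior precision = 1/σ₀² + n/σ²; posterior mean is the precision-weighted average of μ₀ and x̄.
σ₀² = 183.17² = 33551.2489, σ² = 157.44² = 24787.3536; σ² + n·σ₀² = 24787.3536 + 15·33551.2489 = 528056.0871.
Posterior precision = 1/σ₀² + n/σ² = 1/33551.2489 + 15/24787.3536 = (σ² + n·σ₀²)/(σ₀²σ²) = 528056.0871/(33551.2489·24787.3536); posterior variance σₙ² = σ₀²σ²/(σ² + n·σ₀²) = 33551.2489·24787.3536/528056.0871 = 1574.921094.
Predictive variance for one new observation = σₙ² + σ² = 33551.2489·24787.3536/528056.0871 + 24787.3536 = σ²·(σ₀² + 528056.0871)/528056.0871 = 24787.3536·561607.336/528056.0871 = 26362.274694; SD = √(24787.3536·561607.336/528056.0871) = 162.3646.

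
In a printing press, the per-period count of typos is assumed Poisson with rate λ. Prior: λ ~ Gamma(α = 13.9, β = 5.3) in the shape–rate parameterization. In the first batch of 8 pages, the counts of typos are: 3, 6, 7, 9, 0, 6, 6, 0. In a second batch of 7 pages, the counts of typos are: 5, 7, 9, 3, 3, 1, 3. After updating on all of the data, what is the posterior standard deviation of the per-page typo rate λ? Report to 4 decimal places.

With a Gamma(shape α, rate β) prior, the Poisson likelihood is conjugate: the posterior is Gamma(α + ΣXᵢ, β + n).
Batch 1: sum of counts S = 37 over n = 8 pages.
After batch 1: Gamma(α+S, β+n) = Gamma(13.9+37, 5.3+8) = Gamma(50.9, 13.3).
Batch 2: sum of counts S = 31 over n = 7 pages.
After batch 2: Gamma(α+S, β+n) = Gamma(50.9+31, 13.3+7) = Gamma(81.9, 20.3).
SD = √α/β = √81.9/20.3 = 0.4458.

0.4458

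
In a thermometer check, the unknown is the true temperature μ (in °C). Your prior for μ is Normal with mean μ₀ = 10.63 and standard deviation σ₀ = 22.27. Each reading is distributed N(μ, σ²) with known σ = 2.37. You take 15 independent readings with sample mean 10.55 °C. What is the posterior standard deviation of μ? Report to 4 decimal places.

0.6117

For Normal data with known variance σ², a Normal(μ₀, σ₀²) prior on μ is conjugate. Posterior precision = 1/σ₀² + n/σ²; posterior mean is the precision-weighted average of μ₀ and x̄.
σ₀² = 22.27² = 495.9529, σ² = 2.37² = 5.6169; σ² + n·σ₀² = 5.6169 + 15·495.9529 = 7444.9104.
Posterior precision = 1/σ₀² + n/σ² = 1/495.9529 + 15/5.6169 = (σ² + n·σ₀²)/(σ₀²σ²) = 7444.9104/(495.9529·5.6169); posterior variance σₙ² = σ₀²σ²/(σ² + n·σ₀²) = 495.9529·5.6169/7444.9104 = 0.374177.
Posterior SD = √σₙ² = √(495.9529·5.6169/7444.9104) = 0.6117.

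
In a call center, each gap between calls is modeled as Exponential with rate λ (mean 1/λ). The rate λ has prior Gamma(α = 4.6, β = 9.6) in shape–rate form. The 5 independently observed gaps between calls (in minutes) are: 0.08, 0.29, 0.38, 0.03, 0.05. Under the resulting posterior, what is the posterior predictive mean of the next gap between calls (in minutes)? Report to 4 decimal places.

With a Gamma(shape α, rate β) prior on the exponential rate λ, the posterior after n observations with total T = Σxᵢ is Gamma(α+n, β+T).
Sum of observations T = 0.83 minutes; n = 5.
Posterior: Gamma(4.6+5, 9.6+0.83) = Gamma(9.6, 10.43).
The predictive distribution for the next observation is Lomax; its mean is β/(α−1) = 10.43/8.6 = 1.2128.

1.2128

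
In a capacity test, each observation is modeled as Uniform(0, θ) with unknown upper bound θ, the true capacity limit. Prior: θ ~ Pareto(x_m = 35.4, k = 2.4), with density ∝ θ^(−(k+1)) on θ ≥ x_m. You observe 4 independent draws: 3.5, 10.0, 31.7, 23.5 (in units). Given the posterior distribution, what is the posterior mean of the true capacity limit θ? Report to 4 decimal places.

41.9556

A Pareto(scale x_m, shape k) prior on the upper bound θ of Uniform(0, θ) is conjugate: posterior is Pareto(max(x_m, max xᵢ), k + n).
Sample maximum = 31.7; prior scale x_m = 35.4 → posterior scale = max = 35.4.
Posterior shape = 2.4 + 4 = 6.4.
E[θ|data] = k·x_m/(k−1) = 6.4·35.4/5.4 = 41.9556.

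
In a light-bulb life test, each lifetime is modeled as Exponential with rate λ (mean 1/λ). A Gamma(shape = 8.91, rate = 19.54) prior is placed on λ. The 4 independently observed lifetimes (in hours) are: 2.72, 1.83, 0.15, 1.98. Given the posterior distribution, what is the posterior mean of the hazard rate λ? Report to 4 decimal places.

0.4924

With a Gamma(shape α, rate β) prior on the exponential rate λ, the posterior after n observations with total T = Σxᵢ is Gamma(α+n, β+T).
Sum of observations T = 6.68 hours; n = 4.
Posterior: Gamma(8.91+4, 19.54+6.68) = Gamma(12.91, 26.22).
Posterior mean of λ = α/β = 12.91/26.22 = 0.4924.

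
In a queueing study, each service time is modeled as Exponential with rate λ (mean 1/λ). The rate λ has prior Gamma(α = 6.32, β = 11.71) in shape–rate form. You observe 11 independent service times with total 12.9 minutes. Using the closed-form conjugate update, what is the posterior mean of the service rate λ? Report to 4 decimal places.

0.7038

With a Gamma(shape α, rate β) prior on the exponential rate λ, the posterior after n observations with total T = Σxᵢ is Gamma(α+n, β+T).
Posterior: Gamma(6.32+11, 11.71+12.9) = Gamma(17.32, 24.61).
Posterior mean of λ = α/β = 17.32/24.61 = 0.7038.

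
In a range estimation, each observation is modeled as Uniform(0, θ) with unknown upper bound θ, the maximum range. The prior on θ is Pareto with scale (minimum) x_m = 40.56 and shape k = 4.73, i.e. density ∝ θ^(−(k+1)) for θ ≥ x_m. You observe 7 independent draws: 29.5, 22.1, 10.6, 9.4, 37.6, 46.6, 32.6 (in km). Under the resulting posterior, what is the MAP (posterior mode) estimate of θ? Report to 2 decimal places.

46.60

A Pareto(scale x_m, shape k) prior on the upper bound θ of Uniform(0, θ) is conjugate: posterior is Pareto(max(x_m, max xᵢ), k + n).
Sample maximum = 46.6; prior scale x_m = 40.56 → posterior scale = max = 46.60.
Posterior shape = 4.73 + 7 = 11.73.
The Pareto density is decreasing on [x_m, ∞), so the mode is x_m = 46.60.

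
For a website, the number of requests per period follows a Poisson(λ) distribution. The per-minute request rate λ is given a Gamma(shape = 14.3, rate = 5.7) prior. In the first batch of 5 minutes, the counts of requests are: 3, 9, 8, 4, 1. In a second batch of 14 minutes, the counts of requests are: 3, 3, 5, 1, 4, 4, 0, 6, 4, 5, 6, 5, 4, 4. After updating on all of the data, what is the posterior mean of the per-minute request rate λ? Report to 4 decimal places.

With a Gamma(shape α, rate β) prior, the Poisson likelihood is conjugate: the posterior is Gamma(α + ΣXᵢ, β + n).
Batch 1: sum of counts S = 25 over n = 5 minutes.
After batch 1: Gamma(α+S, β+n) = Gamma(14.3+25, 5.7+5) = Gamma(39.3, 10.7).
Batch 2: sum of counts S = 54 over n = 14 minutes.
After batch 2: Gamma(α+S, β+n) = Gamma(39.3+54, 10.7+14) = Gamma(93.3, 24.7).
Posterior mean = α/β = 93.3/24.7 = 3.7773.

3.7773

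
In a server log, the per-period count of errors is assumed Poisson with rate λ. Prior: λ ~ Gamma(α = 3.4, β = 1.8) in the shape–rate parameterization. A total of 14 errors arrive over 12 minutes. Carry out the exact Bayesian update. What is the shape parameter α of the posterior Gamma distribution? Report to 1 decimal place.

17.4

With a Gamma(shape α, rate β) prior, the Poisson likelihood is conjugate: the posterior is Gamma(α + ΣXᵢ, β + n).
Posterior: Gamma(α+S, β+n) = Gamma(3.4+14, 1.8+12) = Gamma(17.4, 13.8).
Posterior α = 17.4.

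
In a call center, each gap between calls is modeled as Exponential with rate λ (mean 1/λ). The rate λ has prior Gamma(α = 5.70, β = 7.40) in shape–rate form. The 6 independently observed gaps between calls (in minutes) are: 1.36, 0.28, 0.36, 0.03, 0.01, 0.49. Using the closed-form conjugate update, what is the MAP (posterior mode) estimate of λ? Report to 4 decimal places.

With a Gamma(shape α, rate β) prior on the exponential rate λ, the posterior after n observations with total T = Σxᵢ is Gamma(α+n, β+T).
Sum of observations T = 2.53 minutes; n = 6.
Posterior: Gamma(5.70+6, 7.40+2.53) = Gamma(11.70, 9.93).
Mode = (α−1)/β = 1.0775.

1.0775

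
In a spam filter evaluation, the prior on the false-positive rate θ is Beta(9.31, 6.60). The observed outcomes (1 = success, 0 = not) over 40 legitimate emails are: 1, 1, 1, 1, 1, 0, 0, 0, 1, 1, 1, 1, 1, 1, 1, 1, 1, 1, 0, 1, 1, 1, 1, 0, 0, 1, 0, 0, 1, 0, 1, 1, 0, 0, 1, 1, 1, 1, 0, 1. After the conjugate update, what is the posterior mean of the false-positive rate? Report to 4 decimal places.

The Beta prior is conjugate to a Binomial/Bernoulli likelihood; the update adds successes to α and failures to β.
Posterior: Beta(α+k, β+n−k) = Beta(9.31+28, 6.60+12) = Beta(37.31, 18.60).
Posterior mean = α/(α+β) = 37.31/55.91 = 0.6673.

0.6673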